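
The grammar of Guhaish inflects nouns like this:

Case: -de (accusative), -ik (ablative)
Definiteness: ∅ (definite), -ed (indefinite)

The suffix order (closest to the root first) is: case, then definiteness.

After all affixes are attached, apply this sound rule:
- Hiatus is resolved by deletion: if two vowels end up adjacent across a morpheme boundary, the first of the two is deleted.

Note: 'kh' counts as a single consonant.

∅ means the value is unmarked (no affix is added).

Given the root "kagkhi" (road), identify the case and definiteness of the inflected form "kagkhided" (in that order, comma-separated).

accusative, indefinite

Segment: kagkhi-de-ed.
case: -de → accusative.
definiteness: -ed → indefinite.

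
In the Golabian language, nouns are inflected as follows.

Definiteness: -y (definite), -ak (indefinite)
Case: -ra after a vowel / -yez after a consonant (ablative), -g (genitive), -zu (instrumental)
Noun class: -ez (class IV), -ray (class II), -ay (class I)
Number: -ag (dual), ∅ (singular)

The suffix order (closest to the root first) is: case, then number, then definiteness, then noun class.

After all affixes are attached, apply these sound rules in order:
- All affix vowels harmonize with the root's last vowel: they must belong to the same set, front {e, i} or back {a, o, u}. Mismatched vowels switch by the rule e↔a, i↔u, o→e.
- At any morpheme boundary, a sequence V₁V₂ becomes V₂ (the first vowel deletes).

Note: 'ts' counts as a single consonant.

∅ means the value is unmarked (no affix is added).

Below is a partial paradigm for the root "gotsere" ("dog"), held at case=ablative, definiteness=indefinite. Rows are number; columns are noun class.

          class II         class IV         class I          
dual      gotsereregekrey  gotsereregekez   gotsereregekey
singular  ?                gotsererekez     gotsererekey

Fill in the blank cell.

gotsererekrey

Attach case ablative -ra (after vowel 'e') → gotserera.
number = singular: zero marking, form stays gotserera.
Attach definiteness indefinite -ak → gotsereraak.
Attach noun class class II -ray → gotsereraakray.
Apply vowel harmony: gotsereraakray → gotserereekrey.
Apply vowel deletion: gotserereekrey → gotsererekrey.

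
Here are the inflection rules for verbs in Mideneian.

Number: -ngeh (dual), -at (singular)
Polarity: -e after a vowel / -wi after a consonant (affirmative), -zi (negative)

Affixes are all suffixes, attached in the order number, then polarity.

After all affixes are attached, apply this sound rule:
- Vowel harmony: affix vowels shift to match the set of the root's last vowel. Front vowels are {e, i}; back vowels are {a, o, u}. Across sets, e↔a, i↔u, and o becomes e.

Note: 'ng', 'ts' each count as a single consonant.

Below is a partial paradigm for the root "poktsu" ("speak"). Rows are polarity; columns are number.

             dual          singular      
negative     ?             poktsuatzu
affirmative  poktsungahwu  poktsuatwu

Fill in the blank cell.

poktsungahzu

Attach number dual -ngeh → poktsungeh.
Attach polarity negative -zi → poktsungehzi.
Apply vowel harmony: poktsungehzi → poktsungahzu.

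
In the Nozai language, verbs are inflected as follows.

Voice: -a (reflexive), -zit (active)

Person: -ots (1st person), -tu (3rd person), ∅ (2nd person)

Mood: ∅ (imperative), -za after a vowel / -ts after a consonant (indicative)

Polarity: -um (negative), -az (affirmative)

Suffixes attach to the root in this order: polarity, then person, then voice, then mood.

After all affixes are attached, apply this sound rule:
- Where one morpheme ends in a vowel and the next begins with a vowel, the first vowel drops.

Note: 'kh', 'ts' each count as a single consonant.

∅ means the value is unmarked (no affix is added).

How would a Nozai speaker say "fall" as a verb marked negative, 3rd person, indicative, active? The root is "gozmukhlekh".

gozmukhlekhumtuzitts

Attach polarity negative -um → gozmukhlekhum.
Attach person 3rd person -tu → gozmukhlekhumtu.
Attach voice active -zit → gozmukhlekhumtuzit.
Attach mood indicative -ts (after consonant 't') → gozmukhlekhumtuzitts.
Vowel deletion: no change.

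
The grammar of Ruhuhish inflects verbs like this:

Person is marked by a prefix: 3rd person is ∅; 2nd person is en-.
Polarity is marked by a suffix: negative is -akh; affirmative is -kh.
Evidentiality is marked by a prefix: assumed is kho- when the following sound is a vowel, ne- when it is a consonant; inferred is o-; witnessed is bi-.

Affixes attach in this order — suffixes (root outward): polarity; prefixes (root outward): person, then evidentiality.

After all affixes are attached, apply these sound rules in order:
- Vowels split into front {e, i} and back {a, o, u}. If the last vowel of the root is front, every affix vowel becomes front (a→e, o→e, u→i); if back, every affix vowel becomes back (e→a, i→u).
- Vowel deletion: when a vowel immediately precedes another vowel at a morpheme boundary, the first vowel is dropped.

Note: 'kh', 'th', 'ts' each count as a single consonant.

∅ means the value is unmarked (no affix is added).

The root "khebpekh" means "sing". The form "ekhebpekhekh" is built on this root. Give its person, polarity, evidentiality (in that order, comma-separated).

3rd person, negative, inferred

Segment: o-khebpekh-akh.
person: ∅ → 3rd person.
polarity: -akh → negative.
evidentiality: o- → inferred.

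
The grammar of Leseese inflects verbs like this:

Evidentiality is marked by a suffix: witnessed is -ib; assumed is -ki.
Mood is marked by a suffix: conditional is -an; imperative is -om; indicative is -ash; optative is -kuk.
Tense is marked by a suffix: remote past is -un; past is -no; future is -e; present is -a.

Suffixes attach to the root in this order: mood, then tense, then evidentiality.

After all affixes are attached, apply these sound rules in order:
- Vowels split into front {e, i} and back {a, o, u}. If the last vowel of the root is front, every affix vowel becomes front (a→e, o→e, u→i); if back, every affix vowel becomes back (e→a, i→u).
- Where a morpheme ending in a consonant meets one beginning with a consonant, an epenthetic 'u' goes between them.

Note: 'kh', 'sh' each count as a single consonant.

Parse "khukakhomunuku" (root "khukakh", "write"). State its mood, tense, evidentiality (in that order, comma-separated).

imperative, remote past, assumed

Segment: khukakh-om-un-ki.
mood: -om → imperative.
tense: -un → remote past.
evidentiality: -ki → assumed.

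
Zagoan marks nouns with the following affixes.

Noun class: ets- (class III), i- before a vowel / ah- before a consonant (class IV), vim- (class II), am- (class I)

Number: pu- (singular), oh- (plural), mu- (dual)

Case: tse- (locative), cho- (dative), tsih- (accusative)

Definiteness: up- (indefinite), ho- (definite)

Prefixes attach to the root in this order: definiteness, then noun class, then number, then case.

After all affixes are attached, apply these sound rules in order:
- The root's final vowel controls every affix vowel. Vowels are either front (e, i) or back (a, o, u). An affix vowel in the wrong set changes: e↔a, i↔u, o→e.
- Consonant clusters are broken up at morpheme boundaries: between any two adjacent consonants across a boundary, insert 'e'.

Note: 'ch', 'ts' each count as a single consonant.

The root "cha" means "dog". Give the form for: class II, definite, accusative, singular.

tsuhepuvumehocha

Attach definiteness definite ho- → hocha.
Attach noun class class II vim- → vimhocha.
Attach number singular pu- → puvimhocha.
Attach case accusative tsih- → tsihpuvimhocha.
Apply vowel harmony: tsihpuvimhocha → tsuhpuvumhocha.
Apply epenthesis: tsuhpuvumhocha → tsuhepuvumehocha.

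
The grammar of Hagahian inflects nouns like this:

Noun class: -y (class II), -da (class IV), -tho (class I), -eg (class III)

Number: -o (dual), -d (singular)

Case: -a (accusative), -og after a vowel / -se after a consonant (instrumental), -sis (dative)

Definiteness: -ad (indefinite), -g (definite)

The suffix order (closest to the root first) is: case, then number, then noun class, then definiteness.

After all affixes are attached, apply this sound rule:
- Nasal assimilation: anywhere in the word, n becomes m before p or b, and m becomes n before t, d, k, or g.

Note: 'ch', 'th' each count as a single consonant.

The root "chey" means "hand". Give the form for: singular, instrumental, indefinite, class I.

Attach case instrumental -se (after consonant 'y') → cheyse.
Attach number singular -d → cheysed.
Attach noun class class I -tho → cheysedtho.
Attach definiteness indefinite -ad → cheysedthoad.
Nasal assimilation: no change.

cheysedthoad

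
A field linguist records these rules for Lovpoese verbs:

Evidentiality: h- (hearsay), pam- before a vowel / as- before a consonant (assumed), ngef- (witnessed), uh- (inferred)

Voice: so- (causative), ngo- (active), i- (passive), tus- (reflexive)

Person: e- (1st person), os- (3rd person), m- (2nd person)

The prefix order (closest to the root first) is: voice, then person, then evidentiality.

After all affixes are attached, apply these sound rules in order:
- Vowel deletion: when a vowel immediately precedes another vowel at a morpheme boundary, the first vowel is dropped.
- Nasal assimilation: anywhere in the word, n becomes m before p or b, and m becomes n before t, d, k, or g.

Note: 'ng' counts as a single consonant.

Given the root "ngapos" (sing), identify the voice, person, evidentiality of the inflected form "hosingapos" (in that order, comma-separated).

passive, 3rd person, hearsay

Segment: h-os-i-ngapos.
voice: i- → passive.
person: os- → 3rd person.
evidentiality: h- → hearsay.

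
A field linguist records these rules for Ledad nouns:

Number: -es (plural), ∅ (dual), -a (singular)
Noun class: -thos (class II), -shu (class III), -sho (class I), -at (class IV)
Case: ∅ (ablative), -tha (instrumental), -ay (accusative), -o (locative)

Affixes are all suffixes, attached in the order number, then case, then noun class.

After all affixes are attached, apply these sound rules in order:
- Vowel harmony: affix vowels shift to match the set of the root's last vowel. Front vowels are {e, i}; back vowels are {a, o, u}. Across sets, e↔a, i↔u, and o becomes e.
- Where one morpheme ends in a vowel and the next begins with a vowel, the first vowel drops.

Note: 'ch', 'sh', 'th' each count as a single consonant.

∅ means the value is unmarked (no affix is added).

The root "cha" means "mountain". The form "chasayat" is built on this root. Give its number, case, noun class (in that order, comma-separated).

Segment: cha-es-ay-at.
number: -es → plural.
case: -ay → accusative.
noun class: -at → class IV.

plural, accusative, class IV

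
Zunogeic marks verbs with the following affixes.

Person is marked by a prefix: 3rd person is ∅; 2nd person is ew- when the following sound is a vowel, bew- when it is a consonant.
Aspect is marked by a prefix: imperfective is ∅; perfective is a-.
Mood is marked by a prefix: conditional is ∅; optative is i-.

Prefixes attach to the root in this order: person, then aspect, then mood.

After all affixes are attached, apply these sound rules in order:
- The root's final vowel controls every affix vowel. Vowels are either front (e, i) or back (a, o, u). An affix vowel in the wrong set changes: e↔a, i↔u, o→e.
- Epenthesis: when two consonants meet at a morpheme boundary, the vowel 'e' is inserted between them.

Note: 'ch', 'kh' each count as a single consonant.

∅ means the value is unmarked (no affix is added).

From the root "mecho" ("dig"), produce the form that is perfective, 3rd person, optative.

uamecho

person = 3rd person: zero marking, form stays mecho.
Attach aspect perfective a- → amecho.
Attach mood optative i- → iamecho.
Apply vowel harmony: iamecho → uamecho.
Epenthesis: no change.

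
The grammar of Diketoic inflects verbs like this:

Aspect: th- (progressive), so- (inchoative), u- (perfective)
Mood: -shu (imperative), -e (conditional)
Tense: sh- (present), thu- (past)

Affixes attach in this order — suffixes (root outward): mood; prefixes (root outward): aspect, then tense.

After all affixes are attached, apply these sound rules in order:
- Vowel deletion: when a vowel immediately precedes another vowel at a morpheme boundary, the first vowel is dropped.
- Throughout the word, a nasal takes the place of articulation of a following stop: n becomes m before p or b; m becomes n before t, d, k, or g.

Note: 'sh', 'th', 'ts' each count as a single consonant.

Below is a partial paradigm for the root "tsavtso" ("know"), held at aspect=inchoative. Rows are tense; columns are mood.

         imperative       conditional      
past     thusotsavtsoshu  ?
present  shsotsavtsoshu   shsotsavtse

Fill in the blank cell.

Attach aspect inchoative so- → sotsavtso.
Attach tense past thu- → thusotsavtso.
Attach mood conditional -e → thusotsavtsoe.
Apply vowel deletion: thusotsavtsoe → thusotsavtse.
Nasal assimilation: no change.

thusotsavtse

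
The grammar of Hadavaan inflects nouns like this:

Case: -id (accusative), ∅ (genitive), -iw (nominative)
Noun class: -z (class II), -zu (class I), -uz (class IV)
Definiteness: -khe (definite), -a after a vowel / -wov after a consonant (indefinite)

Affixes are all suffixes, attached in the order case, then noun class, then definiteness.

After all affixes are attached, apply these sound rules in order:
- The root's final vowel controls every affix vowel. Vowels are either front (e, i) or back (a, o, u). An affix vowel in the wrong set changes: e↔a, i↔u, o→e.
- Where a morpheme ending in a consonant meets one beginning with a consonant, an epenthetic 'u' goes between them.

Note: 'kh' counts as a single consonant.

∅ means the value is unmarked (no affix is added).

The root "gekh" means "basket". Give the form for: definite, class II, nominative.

gekhiwuzukhe

Attach case nominative -iw → gekhiw.
Attach noun class class II -z → gekhiwz.
Attach definiteness definite -khe → gekhiwzkhe.
Vowel harmony: no change.
Apply epenthesis: gekhiwzkhe → gekhiwuzukhe.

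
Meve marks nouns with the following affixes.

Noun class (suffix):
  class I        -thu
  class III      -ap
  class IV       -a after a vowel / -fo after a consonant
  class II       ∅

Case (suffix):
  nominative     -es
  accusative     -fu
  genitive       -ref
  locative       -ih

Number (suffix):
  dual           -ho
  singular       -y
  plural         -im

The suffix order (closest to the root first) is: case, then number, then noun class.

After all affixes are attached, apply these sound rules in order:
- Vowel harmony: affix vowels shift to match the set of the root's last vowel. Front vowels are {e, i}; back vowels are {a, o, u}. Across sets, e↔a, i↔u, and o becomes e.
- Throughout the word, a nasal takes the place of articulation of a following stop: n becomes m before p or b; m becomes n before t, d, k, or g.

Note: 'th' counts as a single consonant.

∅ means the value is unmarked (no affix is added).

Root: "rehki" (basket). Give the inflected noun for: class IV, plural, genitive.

rehkirefimfe

Attach case genitive -ref → rehkiref.
Attach number plural -im → rehkirefim.
Attach noun class class IV -fo (after consonant 'm') → rehkirefimfo.
Apply vowel harmony: rehkirefimfo → rehkirefimfe.
Nasal assimilation: no change.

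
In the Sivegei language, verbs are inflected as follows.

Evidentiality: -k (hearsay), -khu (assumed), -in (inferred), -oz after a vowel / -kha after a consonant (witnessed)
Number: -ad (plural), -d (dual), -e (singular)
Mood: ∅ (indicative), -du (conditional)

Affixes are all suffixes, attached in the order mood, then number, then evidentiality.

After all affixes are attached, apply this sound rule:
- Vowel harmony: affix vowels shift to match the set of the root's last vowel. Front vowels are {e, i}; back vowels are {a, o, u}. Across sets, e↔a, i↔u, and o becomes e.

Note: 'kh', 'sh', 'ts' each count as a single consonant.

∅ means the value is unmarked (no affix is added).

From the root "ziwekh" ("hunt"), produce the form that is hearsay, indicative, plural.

mood = indicative: zero marking, form stays ziwekh.
Attach number plural -ad → ziwekhad.
Attach evidentiality hearsay -k → ziwekhadk.
Apply vowel harmony: ziwekhadk → ziwekhedk.

ziwekhedk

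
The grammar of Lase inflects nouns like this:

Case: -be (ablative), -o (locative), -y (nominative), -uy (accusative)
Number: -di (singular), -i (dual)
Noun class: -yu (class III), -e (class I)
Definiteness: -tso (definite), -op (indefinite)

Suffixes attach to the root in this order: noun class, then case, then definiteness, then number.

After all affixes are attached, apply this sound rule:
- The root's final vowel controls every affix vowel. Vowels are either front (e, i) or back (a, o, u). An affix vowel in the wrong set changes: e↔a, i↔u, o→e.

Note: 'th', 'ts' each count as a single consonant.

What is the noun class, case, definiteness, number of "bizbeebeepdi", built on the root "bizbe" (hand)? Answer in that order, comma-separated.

Segment: bizbe-e-be-op-di.
noun class: -e → class I.
case: -be → ablative.
definiteness: -op → indefinite.
number: -di → singular.

class I, ablative, indefinite, singular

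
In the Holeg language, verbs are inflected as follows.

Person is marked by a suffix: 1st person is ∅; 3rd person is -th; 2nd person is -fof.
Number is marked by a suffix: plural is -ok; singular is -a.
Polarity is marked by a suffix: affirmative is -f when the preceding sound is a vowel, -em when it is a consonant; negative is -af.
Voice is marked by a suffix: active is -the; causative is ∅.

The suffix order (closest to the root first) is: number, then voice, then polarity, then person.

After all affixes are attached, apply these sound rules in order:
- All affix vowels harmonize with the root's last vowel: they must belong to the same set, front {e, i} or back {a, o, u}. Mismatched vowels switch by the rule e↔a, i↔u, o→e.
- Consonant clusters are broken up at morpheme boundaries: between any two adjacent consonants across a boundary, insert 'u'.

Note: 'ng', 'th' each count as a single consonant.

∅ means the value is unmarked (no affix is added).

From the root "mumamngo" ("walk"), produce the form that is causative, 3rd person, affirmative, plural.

Attach number plural -ok → mumamngook.
voice = causative: zero marking, form stays mumamngook.
Attach polarity affirmative -em (after consonant 'k') → mumamngookem.
Attach person 3rd person -th → mumamngookemth.
Apply vowel harmony: mumamngookemth → mumamngookamth.
Apply epenthesis: mumamngookamth → mumamngookamuth.

mumamngookamuth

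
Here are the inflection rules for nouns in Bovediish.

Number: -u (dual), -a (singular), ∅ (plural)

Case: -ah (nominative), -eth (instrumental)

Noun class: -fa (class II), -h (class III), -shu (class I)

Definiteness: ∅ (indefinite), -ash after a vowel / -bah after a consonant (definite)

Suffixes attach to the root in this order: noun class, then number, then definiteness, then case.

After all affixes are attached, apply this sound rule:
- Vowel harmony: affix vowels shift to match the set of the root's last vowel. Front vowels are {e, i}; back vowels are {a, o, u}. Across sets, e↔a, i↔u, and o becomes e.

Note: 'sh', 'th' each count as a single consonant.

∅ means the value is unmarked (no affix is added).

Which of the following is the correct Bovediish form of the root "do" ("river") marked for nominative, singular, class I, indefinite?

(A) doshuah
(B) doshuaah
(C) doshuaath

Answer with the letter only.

B

Attach noun class class I -shu → doshu.
Attach number singular -a → doshua.
definiteness = indefinite: zero marking, form stays doshua.
Attach case nominative -ah → doshuaah.
Vowel harmony: no change.
So the correct form is doshuaah, option (B).
(A) doshuah is wrong: it uses plural instead of singular for number.
(C) doshuaath is wrong: it uses instrumental instead of nominative for case.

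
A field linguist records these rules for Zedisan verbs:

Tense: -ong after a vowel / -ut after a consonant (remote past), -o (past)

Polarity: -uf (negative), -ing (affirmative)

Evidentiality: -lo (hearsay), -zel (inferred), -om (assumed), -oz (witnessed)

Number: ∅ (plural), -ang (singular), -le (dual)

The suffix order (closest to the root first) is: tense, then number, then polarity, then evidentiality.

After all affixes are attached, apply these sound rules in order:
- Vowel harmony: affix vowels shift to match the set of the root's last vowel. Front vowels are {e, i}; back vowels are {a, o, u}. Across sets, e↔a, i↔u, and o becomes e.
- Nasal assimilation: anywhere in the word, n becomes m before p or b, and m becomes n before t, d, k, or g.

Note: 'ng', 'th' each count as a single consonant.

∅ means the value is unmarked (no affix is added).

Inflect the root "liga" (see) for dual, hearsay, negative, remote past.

Attach tense remote past -ong (after vowel 'a') → ligaong.
Attach number dual -le → ligaongle.
Attach polarity negative -uf → ligaongleuf.
Attach evidentiality hearsay -lo → ligaongleuflo.
Apply vowel harmony: ligaongleuflo → ligaonglauflo.
Nasal assimilation: no change.

ligaonglauflo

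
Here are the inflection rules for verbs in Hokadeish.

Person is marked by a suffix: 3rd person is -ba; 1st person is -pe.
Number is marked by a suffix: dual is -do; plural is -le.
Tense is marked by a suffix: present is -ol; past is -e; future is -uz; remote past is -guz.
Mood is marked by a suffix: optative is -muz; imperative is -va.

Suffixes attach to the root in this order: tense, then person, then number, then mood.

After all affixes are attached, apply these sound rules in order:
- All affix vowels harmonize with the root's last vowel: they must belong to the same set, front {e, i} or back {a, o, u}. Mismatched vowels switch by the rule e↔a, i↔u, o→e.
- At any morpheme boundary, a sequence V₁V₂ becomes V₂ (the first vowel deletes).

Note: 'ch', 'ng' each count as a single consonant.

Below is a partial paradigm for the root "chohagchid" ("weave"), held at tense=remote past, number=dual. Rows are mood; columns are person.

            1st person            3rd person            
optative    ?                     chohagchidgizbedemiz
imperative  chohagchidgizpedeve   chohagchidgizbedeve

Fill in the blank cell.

chohagchidgizpedemiz

Attach tense remote past -guz → chohagchidguz.
Attach person 1st person -pe → chohagchidguzpe.
Attach number dual -do → chohagchidguzpedo.
Attach mood optative -muz → chohagchidguzpedomuz.
Apply vowel harmony: chohagchidguzpedomuz → chohagchidgizpedemiz.
Vowel deletion: no change.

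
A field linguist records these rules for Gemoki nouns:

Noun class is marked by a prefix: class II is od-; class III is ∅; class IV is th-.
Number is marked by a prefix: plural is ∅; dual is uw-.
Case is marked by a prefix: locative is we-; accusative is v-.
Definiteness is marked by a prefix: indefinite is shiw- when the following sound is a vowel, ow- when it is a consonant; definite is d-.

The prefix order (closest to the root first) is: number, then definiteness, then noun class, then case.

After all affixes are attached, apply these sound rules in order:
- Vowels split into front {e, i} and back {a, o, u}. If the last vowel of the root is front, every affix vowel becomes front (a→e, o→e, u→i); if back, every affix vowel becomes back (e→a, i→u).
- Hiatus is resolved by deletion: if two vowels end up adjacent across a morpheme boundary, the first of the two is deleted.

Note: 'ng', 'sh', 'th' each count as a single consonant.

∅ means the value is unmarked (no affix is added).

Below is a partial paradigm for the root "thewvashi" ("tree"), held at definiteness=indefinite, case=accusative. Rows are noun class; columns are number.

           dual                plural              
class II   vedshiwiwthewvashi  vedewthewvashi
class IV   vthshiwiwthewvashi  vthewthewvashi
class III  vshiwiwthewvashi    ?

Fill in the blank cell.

vewthewvashi

number = plural: zero marking, form stays thewvashi.
Attach definiteness indefinite ow- (before consonant 'th') → owthewvashi.
noun class = class III: zero marking, form stays owthewvashi.
Attach case accusative v- → vowthewvashi.
Apply vowel harmony: vowthewvashi → vewthewvashi.
Vowel deletion: no change.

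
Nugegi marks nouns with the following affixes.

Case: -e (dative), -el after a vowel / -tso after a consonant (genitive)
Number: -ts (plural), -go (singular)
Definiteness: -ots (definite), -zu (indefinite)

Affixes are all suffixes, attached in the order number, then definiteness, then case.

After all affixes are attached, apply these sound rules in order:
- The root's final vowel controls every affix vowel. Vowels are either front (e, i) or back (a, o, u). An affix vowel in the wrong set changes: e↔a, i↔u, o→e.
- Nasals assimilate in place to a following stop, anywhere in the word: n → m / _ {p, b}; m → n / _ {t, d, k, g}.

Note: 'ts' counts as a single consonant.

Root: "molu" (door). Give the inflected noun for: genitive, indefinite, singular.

molugozual

Attach number singular -go → molugo.
Attach definiteness indefinite -zu → molugozu.
Attach case genitive -el (after vowel 'u') → molugozuel.
Apply vowel harmony: molugozuel → molugozual.
Nasal assimilation: no change.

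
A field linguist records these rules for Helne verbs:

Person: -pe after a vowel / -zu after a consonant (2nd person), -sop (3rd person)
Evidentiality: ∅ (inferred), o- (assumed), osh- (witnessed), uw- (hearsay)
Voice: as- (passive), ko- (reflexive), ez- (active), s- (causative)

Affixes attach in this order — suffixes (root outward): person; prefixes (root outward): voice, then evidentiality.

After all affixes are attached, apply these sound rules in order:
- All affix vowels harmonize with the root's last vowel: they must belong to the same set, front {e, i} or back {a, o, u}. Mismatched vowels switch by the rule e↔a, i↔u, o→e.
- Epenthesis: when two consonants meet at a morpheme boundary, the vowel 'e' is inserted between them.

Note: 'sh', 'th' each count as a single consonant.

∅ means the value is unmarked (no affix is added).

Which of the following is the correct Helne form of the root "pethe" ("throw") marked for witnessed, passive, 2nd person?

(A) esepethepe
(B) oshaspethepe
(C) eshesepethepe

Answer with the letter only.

C

Attach person 2nd person -pe (after vowel 'e') → pethepe.
Attach voice passive as- → aspethepe.
Attach evidentiality witnessed osh- → oshaspethepe.
Apply vowel harmony: oshaspethepe → eshespethepe.
Apply epenthesis: eshespethepe → eshesepethepe.
So the correct form is eshesepethepe, option (C).
(B) oshaspethepe is wrong: it fails to apply the sound rule(s).
(A) esepethepe is wrong: it uses inferred instead of witnessed for evidentiality.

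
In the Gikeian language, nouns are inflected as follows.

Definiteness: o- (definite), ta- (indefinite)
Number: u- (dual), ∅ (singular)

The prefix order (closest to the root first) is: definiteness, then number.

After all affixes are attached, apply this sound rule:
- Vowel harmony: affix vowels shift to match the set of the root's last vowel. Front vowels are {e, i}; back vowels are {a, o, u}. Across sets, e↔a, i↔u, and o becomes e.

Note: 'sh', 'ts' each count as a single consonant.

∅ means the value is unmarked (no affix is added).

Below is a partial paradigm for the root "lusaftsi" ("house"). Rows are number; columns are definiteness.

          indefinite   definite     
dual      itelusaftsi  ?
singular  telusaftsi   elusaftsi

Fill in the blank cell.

ielusaftsi

Attach definiteness definite o- → olusaftsi.
Attach number dual u- → uolusaftsi.
Apply vowel harmony: uolusaftsi → ielusaftsi.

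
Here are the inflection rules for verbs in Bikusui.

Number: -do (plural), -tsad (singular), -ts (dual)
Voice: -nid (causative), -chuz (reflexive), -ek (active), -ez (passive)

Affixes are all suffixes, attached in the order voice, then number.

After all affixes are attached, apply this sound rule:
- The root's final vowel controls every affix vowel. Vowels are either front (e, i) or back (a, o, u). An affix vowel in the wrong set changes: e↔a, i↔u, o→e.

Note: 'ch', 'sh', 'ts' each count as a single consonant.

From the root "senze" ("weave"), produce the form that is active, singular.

senzeektsed

Attach voice active -ek → senzeek.
Attach number singular -tsad → senzeektsad.
Apply vowel harmony: senzeektsad → senzeektsed.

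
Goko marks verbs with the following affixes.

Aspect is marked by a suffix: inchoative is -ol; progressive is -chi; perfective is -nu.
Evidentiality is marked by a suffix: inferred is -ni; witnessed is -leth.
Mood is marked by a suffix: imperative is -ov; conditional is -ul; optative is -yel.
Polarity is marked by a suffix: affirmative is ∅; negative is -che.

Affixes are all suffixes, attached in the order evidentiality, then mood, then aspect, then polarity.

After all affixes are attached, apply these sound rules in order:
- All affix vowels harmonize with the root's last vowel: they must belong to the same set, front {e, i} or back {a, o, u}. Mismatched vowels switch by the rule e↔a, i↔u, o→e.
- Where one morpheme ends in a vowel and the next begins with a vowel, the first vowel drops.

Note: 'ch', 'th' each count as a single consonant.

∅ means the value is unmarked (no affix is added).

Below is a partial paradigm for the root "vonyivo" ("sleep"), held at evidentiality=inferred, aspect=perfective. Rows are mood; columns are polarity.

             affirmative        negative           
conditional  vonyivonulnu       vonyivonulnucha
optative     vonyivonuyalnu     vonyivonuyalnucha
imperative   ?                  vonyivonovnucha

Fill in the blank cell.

vonyivonovnu

Attach evidentiality inferred -ni → vonyivoni.
Attach mood imperative -ov → vonyivoniov.
Attach aspect perfective -nu → vonyivoniovnu.
polarity = affirmative: zero marking, form stays vonyivoniovnu.
Apply vowel harmony: vonyivoniovnu → vonyivonuovnu.
Apply vowel deletion: vonyivonuovnu → vonyivonovnu.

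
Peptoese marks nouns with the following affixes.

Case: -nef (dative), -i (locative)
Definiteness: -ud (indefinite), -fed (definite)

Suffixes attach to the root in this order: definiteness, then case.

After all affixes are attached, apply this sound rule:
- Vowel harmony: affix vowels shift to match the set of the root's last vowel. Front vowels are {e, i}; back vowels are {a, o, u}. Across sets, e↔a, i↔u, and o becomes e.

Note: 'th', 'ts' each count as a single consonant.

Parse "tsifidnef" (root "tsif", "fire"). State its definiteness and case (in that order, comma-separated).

Segment: tsif-ud-nef.
definiteness: -ud → indefinite.
case: -nef → dative.

indefinite, dative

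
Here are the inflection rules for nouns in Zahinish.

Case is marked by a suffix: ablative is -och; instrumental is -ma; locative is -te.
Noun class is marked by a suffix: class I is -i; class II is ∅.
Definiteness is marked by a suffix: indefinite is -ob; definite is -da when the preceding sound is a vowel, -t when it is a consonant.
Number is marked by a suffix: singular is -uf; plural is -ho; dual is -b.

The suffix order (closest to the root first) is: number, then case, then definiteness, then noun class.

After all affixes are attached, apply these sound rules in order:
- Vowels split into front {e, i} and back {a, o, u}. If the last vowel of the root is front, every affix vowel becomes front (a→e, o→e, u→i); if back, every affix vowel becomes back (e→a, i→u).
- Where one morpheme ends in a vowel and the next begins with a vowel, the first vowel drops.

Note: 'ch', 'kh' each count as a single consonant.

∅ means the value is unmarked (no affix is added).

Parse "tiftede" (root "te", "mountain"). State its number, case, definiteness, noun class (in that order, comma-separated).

singular, locative, definite, class II

Segment: te-uf-te-da.
number: -uf → singular.
case: -te → locative.
definiteness: -da/t → definite.
noun class: ∅ → class II.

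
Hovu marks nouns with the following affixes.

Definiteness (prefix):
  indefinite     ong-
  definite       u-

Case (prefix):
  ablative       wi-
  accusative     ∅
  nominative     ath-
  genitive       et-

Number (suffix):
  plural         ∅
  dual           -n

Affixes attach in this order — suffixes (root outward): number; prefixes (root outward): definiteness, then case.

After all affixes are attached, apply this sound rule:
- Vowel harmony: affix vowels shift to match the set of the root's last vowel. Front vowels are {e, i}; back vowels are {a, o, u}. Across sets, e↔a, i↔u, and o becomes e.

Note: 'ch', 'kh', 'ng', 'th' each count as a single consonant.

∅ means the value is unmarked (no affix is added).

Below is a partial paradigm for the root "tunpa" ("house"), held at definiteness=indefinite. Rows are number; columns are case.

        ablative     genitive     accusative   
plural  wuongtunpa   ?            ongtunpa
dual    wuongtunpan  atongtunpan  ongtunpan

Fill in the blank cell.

atongtunpa

number = plural: zero marking, form stays tunpa.
Attach definiteness indefinite ong- → ongtunpa.
Attach case genitive et- → etongtunpa.
Apply vowel harmony: etongtunpa → atongtunpa.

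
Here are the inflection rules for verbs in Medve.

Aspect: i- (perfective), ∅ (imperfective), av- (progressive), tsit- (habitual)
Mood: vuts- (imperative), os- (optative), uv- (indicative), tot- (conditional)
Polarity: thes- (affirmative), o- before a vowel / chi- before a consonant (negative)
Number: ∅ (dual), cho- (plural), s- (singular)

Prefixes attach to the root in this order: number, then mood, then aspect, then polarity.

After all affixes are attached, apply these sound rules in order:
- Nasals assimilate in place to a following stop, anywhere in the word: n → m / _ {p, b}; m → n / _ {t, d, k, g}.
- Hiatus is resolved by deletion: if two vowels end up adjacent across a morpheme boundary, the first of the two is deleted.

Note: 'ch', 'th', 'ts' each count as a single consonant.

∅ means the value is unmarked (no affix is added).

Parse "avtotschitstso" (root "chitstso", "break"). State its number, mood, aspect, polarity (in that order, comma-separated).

singular, conditional, progressive, negative

Segment: o-av-tot-s-chitstso.
number: s- → singular.
mood: tot- → conditional.
aspect: av- → progressive.
polarity: o/chi- → negative.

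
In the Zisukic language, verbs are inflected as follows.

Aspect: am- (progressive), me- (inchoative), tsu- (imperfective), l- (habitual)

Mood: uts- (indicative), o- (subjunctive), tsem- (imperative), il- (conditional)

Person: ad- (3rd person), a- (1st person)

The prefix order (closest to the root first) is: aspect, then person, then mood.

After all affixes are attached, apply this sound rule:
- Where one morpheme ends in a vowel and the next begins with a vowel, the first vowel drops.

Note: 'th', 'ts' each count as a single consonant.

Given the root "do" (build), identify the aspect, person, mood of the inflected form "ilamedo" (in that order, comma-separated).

inchoative, 1st person, conditional

Segment: il-a-me-do.
aspect: me- → inchoative.
person: a- → 1st person.
mood: il- → conditional.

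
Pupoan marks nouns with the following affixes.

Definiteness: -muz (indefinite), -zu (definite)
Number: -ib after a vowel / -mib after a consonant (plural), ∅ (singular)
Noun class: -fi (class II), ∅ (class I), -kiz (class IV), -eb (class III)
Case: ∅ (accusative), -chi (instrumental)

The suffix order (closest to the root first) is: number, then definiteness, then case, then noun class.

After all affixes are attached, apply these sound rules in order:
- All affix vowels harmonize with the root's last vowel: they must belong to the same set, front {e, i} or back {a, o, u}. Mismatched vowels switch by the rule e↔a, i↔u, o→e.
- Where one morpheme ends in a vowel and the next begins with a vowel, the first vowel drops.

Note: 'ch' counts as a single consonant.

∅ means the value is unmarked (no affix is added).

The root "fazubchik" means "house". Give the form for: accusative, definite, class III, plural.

Attach number plural -mib (after consonant 'k') → fazubchikmib.
Attach definiteness definite -zu → fazubchikmibzu.
case = accusative: zero marking, form stays fazubchikmibzu.
Attach noun class class III -eb → fazubchikmibzueb.
Apply vowel harmony: fazubchikmibzueb → fazubchikmibzieb.
Apply vowel deletion: fazubchikmibzieb → fazubchikmibzeb.

fazubchikmibzeb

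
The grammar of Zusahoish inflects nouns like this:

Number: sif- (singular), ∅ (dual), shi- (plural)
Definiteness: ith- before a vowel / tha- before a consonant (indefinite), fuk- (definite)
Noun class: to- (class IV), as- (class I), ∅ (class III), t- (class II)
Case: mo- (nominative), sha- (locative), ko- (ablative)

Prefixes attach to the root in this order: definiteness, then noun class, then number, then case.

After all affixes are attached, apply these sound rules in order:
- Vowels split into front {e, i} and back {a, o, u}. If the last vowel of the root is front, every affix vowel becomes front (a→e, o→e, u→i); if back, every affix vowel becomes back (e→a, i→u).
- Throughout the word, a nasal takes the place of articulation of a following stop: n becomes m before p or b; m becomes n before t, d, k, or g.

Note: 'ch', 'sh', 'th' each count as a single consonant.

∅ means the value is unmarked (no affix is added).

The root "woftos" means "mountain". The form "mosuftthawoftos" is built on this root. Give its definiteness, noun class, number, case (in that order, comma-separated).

Segment: mo-sif-t-tha-woftos.
definiteness: ith/tha- → indefinite.
noun class: t- → class II.
number: sif- → singular.
case: mo- → nominative.

indefinite, class II, singular, nominative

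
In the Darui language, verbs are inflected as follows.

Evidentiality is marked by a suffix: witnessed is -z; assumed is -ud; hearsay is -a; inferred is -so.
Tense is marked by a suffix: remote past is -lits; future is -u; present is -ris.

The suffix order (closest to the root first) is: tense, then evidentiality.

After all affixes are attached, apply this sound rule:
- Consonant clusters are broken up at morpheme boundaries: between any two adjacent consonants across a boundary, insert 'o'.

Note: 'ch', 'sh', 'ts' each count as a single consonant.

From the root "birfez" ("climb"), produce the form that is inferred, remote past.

Attach tense remote past -lits → birfezlits.
Attach evidentiality inferred -so → birfezlitsso.
Apply epenthesis: birfezlitsso → birfezolitsoso.

birfezolitsoso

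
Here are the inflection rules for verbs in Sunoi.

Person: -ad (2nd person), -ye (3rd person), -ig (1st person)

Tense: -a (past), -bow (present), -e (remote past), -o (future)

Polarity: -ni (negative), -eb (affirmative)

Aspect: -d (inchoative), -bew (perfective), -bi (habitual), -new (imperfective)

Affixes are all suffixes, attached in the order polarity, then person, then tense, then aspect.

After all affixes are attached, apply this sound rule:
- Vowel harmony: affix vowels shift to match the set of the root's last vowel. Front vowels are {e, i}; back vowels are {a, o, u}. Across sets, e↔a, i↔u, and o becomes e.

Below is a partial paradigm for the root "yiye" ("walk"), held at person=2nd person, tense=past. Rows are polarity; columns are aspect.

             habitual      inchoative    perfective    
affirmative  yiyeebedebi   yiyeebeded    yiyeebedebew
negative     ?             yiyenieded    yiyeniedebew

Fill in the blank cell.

yiyeniedebi

Attach polarity negative -ni → yiyeni.
Attach person 2nd person -ad → yiyeniad.
Attach tense past -a → yiyeniada.
Attach aspect habitual -bi → yiyeniadabi.
Apply vowel harmony: yiyeniadabi → yiyeniedebi.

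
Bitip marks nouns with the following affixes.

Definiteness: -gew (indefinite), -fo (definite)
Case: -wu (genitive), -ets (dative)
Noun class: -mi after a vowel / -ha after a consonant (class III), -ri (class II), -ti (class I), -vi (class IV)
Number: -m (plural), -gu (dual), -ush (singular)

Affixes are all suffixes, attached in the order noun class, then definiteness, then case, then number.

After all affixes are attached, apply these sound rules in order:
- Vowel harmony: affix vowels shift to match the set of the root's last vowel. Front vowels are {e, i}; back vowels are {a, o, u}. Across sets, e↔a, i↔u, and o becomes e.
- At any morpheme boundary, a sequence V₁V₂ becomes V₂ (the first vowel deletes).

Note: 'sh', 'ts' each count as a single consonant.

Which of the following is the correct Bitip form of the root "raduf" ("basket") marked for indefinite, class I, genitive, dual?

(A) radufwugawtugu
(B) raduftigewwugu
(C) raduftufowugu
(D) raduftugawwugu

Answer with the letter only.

D

Attach noun class class I -ti → radufti.
Attach definiteness indefinite -gew → raduftigew.
Attach case genitive -wu → raduftigewwu.
Attach number dual -gu → raduftigewwugu.
Apply vowel harmony: raduftigewwugu → raduftugawwugu.
Vowel deletion: no change.
So the correct form is raduftugawwugu, option (D).
(C) raduftufowugu is wrong: it uses definite instead of indefinite for definiteness.
(A) radufwugawtugu is wrong: it has the affixes in the wrong order.
(B) raduftigewwugu is wrong: it fails to apply the sound rule(s).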